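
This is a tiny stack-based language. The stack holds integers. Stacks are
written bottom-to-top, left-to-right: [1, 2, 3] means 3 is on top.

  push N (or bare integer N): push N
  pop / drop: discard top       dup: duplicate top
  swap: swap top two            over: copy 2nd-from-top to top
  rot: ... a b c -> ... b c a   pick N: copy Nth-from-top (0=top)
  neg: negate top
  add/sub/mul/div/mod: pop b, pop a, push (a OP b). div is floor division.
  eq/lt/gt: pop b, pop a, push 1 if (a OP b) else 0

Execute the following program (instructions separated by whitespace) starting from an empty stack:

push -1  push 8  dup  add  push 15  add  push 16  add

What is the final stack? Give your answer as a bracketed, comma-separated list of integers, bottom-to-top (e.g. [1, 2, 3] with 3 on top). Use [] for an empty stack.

After 'push -1': [-1]
After 'push 8': [-1, 8]
After 'dup': [-1, 8, 8]
After 'add': [-1, 16]
After 'push 15': [-1, 16, 15]
After 'add': [-1, 31]
After 'push 16': [-1, 31, 16]
After 'add': [-1, 47]

Answer: [-1, 47]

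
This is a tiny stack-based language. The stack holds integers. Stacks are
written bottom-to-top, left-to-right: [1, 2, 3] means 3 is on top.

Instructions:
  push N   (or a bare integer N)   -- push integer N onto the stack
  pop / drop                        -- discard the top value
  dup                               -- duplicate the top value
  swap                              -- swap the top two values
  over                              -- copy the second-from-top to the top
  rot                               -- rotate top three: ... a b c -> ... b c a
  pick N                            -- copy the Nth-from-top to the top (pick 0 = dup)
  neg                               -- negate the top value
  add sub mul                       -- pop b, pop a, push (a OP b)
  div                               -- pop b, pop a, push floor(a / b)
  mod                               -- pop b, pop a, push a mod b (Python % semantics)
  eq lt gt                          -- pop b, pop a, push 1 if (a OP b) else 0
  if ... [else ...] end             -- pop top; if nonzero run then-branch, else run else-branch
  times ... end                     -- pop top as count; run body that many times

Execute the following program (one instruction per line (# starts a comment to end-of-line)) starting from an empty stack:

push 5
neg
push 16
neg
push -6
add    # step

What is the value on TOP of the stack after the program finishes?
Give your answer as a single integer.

Answer: -22

Derivation:
After 'push 5': [5]
After 'neg': [-5]
After 'push 16': [-5, 16]
After 'neg': [-5, -16]
After 'push -6': [-5, -16, -6]
After 'add': [-5, -22]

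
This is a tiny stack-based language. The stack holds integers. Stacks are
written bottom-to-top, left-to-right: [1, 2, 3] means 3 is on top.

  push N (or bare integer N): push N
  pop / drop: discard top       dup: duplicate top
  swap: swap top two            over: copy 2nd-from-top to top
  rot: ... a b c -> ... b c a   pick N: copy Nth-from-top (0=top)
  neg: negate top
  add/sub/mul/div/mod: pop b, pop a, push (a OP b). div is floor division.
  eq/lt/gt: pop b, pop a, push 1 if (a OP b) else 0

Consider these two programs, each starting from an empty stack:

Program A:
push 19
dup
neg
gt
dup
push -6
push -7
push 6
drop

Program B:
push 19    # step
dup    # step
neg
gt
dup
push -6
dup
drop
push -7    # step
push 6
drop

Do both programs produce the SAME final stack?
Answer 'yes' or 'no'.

Answer: yes

Derivation:
Program A trace:
  After 'push 19': [19]
  After 'dup': [19, 19]
  After 'neg': [19, -19]
  After 'gt': [1]
  After 'dup': [1, 1]
  After 'push -6': [1, 1, -6]
  After 'push -7': [1, 1, -6, -7]
  After 'push 6': [1, 1, -6, -7, 6]
  After 'drop': [1, 1, -6, -7]
Program A final stack: [1, 1, -6, -7]

Program B trace:
  After 'push 19': [19]
  After 'dup': [19, 19]
  After 'neg': [19, -19]
  After 'gt': [1]
  After 'dup': [1, 1]
  After 'push -6': [1, 1, -6]
  After 'dup': [1, 1, -6, -6]
  After 'drop': [1, 1, -6]
  After 'push -7': [1, 1, -6, -7]
  After 'push 6': [1, 1, -6, -7, 6]
  After 'drop': [1, 1, -6, -7]
Program B final stack: [1, 1, -6, -7]
Same: yes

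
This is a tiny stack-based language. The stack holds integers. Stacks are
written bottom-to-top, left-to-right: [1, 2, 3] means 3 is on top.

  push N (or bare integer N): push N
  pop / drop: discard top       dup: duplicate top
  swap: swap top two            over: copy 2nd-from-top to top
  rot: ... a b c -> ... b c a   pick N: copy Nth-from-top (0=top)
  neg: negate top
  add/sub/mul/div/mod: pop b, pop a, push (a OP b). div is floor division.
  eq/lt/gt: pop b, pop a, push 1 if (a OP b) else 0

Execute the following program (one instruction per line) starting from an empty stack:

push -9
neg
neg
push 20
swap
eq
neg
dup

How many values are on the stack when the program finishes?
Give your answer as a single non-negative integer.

After 'push -9': stack = [-9] (depth 1)
After 'neg': stack = [9] (depth 1)
After 'neg': stack = [-9] (depth 1)
After 'push 20': stack = [-9, 20] (depth 2)
After 'swap': stack = [20, -9] (depth 2)
After 'eq': stack = [0] (depth 1)
After 'neg': stack = [0] (depth 1)
After 'dup': stack = [0, 0] (depth 2)

Answer: 2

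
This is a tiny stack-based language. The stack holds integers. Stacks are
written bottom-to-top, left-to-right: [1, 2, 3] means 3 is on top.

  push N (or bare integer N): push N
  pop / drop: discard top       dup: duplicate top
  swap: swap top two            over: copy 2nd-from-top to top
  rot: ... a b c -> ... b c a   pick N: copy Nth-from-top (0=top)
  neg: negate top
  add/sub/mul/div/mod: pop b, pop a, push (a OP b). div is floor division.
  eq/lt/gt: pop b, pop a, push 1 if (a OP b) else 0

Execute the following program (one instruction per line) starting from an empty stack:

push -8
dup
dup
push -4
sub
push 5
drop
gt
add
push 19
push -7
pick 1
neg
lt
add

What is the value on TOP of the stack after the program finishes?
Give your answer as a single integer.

After 'push -8': [-8]
After 'dup': [-8, -8]
After 'dup': [-8, -8, -8]
After 'push -4': [-8, -8, -8, -4]
After 'sub': [-8, -8, -4]
After 'push 5': [-8, -8, -4, 5]
After 'drop': [-8, -8, -4]
After 'gt': [-8, 0]
After 'add': [-8]
After 'push 19': [-8, 19]
After 'push -7': [-8, 19, -7]
After 'pick 1': [-8, 19, -7, 19]
After 'neg': [-8, 19, -7, -19]
After 'lt': [-8, 19, 0]
After 'add': [-8, 19]

Answer: 19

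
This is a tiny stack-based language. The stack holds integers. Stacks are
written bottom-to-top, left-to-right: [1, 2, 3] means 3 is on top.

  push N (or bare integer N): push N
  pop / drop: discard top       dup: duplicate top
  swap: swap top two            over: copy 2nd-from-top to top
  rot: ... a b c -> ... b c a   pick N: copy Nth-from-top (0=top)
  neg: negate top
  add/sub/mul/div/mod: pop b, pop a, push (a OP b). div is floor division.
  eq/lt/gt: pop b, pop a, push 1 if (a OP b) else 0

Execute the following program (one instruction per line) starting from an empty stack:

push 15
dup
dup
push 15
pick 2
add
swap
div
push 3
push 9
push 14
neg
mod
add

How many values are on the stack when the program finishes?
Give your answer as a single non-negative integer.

Answer: 4

Derivation:
After 'push 15': stack = [15] (depth 1)
After 'dup': stack = [15, 15] (depth 2)
After 'dup': stack = [15, 15, 15] (depth 3)
After 'push 15': stack = [15, 15, 15, 15] (depth 4)
After 'pick 2': stack = [15, 15, 15, 15, 15] (depth 5)
After 'add': stack = [15, 15, 15, 30] (depth 4)
After 'swap': stack = [15, 15, 30, 15] (depth 4)
After 'div': stack = [15, 15, 2] (depth 3)
After 'push 3': stack = [15, 15, 2, 3] (depth 4)
After 'push 9': stack = [15, 15, 2, 3, 9] (depth 5)
After 'push 14': stack = [15, 15, 2, 3, 9, 14] (depth 6)
After 'neg': stack = [15, 15, 2, 3, 9, -14] (depth 6)
After 'mod': stack = [15, 15, 2, 3, -5] (depth 5)
After 'add': stack = [15, 15, 2, -2] (depth 4)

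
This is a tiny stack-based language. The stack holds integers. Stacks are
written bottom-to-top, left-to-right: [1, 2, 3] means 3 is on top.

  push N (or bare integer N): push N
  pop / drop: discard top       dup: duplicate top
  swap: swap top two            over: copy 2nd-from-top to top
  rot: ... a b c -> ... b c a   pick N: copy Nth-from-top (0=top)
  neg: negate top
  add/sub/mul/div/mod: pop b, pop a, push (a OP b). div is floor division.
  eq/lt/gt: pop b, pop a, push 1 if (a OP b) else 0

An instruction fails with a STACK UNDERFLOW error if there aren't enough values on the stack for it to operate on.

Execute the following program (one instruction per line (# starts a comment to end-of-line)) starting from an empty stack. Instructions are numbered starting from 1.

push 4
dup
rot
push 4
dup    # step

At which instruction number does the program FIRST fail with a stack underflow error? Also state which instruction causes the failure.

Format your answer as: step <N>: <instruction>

Answer: step 3: rot

Derivation:
Step 1 ('push 4'): stack = [4], depth = 1
Step 2 ('dup'): stack = [4, 4], depth = 2
Step 3 ('rot'): needs 3 value(s) but depth is 2 — STACK UNDERFLOW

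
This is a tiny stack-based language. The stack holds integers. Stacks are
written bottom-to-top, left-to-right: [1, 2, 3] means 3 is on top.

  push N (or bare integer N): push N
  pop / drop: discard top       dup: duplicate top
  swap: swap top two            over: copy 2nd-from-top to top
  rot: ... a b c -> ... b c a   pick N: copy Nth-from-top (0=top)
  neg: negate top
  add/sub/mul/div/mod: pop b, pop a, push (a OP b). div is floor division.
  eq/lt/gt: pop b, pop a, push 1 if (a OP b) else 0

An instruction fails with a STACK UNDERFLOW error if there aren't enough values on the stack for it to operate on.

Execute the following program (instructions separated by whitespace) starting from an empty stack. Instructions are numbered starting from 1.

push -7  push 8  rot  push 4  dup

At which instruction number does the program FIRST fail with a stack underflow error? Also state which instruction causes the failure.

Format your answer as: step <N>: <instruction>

Step 1 ('push -7'): stack = [-7], depth = 1
Step 2 ('push 8'): stack = [-7, 8], depth = 2
Step 3 ('rot'): needs 3 value(s) but depth is 2 — STACK UNDERFLOW

Answer: step 3: rot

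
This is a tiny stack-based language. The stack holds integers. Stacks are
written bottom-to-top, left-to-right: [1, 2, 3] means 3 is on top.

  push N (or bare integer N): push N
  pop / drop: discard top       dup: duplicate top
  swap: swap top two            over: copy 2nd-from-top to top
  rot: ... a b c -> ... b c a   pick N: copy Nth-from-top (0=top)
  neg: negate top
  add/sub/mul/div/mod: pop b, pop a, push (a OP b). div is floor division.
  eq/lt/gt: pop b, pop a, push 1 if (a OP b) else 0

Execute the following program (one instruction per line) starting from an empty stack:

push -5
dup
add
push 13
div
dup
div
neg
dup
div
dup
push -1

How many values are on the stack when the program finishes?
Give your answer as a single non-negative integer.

Answer: 3

Derivation:
After 'push -5': stack = [-5] (depth 1)
After 'dup': stack = [-5, -5] (depth 2)
After 'add': stack = [-10] (depth 1)
After 'push 13': stack = [-10, 13] (depth 2)
After 'div': stack = [-1] (depth 1)
After 'dup': stack = [-1, -1] (depth 2)
After 'div': stack = [1] (depth 1)
After 'neg': stack = [-1] (depth 1)
After 'dup': stack = [-1, -1] (depth 2)
After 'div': stack = [1] (depth 1)
After 'dup': stack = [1, 1] (depth 2)
After 'push -1': stack = [1, 1, -1] (depth 3)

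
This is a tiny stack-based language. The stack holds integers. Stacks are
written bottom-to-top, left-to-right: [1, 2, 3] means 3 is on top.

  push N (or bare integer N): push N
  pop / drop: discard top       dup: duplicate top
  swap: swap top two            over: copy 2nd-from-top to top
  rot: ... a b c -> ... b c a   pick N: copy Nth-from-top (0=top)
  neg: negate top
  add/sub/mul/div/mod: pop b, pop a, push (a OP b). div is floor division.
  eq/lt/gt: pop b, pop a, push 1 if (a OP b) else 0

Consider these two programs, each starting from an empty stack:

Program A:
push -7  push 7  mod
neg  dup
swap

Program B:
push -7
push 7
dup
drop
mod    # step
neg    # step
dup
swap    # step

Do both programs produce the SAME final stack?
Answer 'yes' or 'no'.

Answer: yes

Derivation:
Program A trace:
  After 'push -7': [-7]
  After 'push 7': [-7, 7]
  After 'mod': [0]
  After 'neg': [0]
  After 'dup': [0, 0]
  After 'swap': [0, 0]
Program A final stack: [0, 0]

Program B trace:
  After 'push -7': [-7]
  After 'push 7': [-7, 7]
  After 'dup': [-7, 7, 7]
  After 'drop': [-7, 7]
  After 'mod': [0]
  After 'neg': [0]
  After 'dup': [0, 0]
  After 'swap': [0, 0]
Program B final stack: [0, 0]
Same: yes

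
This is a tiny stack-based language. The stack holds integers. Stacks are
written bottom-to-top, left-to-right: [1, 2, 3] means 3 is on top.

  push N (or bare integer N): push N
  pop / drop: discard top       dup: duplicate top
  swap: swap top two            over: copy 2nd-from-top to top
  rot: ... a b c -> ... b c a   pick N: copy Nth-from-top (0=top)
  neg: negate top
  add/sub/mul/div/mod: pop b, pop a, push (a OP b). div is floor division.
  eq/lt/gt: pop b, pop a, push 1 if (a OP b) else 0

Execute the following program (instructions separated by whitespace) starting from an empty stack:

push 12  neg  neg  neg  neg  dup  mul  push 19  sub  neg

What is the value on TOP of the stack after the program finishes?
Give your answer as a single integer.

After 'push 12': [12]
After 'neg': [-12]
After 'neg': [12]
After 'neg': [-12]
After 'neg': [12]
After 'dup': [12, 12]
After 'mul': [144]
After 'push 19': [144, 19]
After 'sub': [125]
After 'neg': [-125]

Answer: -125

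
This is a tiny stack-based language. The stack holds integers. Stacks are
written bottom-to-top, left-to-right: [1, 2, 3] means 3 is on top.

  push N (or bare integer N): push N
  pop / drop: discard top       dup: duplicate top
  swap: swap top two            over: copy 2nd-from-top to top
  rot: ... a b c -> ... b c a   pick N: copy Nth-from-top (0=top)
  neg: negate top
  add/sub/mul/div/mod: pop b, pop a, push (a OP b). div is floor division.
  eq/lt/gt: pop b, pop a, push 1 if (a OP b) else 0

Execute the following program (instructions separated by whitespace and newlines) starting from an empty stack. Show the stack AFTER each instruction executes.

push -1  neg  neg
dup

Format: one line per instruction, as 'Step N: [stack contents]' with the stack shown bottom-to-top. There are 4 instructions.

Step 1: [-1]
Step 2: [1]
Step 3: [-1]
Step 4: [-1, -1]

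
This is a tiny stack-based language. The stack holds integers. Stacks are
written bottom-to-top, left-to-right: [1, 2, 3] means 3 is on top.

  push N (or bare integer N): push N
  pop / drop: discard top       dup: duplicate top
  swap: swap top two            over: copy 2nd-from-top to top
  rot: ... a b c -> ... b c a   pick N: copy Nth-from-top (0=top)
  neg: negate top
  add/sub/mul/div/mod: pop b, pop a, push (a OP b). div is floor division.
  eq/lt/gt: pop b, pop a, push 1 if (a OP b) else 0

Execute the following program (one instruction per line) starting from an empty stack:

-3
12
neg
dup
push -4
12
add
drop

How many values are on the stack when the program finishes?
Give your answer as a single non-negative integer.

After 'push -3': stack = [-3] (depth 1)
After 'push 12': stack = [-3, 12] (depth 2)
After 'neg': stack = [-3, -12] (depth 2)
After 'dup': stack = [-3, -12, -12] (depth 3)
After 'push -4': stack = [-3, -12, -12, -4] (depth 4)
After 'push 12': stack = [-3, -12, -12, -4, 12] (depth 5)
After 'add': stack = [-3, -12, -12, 8] (depth 4)
After 'drop': stack = [-3, -12, -12] (depth 3)

Answer: 3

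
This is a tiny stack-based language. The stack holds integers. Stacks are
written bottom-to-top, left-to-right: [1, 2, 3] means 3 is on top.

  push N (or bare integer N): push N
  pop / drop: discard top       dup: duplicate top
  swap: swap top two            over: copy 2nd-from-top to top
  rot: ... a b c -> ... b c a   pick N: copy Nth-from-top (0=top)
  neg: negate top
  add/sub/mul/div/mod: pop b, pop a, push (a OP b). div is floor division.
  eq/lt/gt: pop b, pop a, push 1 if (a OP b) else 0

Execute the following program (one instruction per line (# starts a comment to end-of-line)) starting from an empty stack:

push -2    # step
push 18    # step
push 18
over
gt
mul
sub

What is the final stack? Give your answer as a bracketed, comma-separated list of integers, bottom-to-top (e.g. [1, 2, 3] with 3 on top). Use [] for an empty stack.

After 'push -2': [-2]
After 'push 18': [-2, 18]
After 'push 18': [-2, 18, 18]
After 'over': [-2, 18, 18, 18]
After 'gt': [-2, 18, 0]
After 'mul': [-2, 0]
After 'sub': [-2]

Answer: [-2]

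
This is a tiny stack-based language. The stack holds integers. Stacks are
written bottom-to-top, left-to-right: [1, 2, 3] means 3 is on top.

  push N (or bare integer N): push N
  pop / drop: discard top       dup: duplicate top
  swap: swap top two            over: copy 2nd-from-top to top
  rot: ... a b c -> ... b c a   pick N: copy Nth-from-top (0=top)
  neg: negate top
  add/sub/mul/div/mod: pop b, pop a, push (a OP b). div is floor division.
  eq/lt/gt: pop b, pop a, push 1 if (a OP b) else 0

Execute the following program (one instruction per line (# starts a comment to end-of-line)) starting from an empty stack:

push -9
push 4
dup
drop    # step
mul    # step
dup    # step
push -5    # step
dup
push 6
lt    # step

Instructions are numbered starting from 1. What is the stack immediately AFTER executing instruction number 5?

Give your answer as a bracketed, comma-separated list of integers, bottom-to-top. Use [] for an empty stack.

Step 1 ('push -9'): [-9]
Step 2 ('push 4'): [-9, 4]
Step 3 ('dup'): [-9, 4, 4]
Step 4 ('drop'): [-9, 4]
Step 5 ('mul'): [-36]

Answer: [-36]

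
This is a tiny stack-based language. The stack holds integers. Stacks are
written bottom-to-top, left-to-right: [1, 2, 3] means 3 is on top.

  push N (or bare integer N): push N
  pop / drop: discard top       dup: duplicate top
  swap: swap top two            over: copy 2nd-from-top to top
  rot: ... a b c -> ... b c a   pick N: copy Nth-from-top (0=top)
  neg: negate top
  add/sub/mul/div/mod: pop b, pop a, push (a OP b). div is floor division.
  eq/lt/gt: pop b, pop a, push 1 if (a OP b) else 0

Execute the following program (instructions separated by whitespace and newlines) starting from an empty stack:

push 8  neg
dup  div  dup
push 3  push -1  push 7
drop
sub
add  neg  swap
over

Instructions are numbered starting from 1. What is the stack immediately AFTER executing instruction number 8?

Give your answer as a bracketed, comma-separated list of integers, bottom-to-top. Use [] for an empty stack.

Step 1 ('push 8'): [8]
Step 2 ('neg'): [-8]
Step 3 ('dup'): [-8, -8]
Step 4 ('div'): [1]
Step 5 ('dup'): [1, 1]
Step 6 ('push 3'): [1, 1, 3]
Step 7 ('push -1'): [1, 1, 3, -1]
Step 8 ('push 7'): [1, 1, 3, -1, 7]

Answer: [1, 1, 3, -1, 7]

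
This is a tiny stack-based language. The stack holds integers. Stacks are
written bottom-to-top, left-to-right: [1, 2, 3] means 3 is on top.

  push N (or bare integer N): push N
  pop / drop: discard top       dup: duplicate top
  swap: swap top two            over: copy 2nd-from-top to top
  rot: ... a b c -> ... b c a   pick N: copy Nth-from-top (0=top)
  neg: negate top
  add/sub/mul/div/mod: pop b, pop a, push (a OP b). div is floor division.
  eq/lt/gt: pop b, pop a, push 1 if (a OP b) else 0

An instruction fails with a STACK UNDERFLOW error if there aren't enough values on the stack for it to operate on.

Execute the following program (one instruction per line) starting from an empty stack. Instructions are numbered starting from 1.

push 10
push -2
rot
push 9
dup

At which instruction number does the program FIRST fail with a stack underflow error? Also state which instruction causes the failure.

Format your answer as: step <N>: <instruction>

Answer: step 3: rot

Derivation:
Step 1 ('push 10'): stack = [10], depth = 1
Step 2 ('push -2'): stack = [10, -2], depth = 2
Step 3 ('rot'): needs 3 value(s) but depth is 2 — STACK UNDERFLOW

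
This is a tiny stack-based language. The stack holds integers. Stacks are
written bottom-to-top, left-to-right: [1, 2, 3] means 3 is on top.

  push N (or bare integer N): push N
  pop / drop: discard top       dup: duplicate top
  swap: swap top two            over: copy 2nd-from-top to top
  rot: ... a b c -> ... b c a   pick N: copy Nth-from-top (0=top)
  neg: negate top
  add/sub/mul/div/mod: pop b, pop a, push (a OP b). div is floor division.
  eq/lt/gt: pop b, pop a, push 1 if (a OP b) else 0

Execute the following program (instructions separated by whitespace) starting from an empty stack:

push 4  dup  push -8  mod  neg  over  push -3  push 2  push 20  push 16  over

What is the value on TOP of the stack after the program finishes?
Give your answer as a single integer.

Answer: 20

Derivation:
After 'push 4': [4]
After 'dup': [4, 4]
After 'push -8': [4, 4, -8]
After 'mod': [4, -4]
After 'neg': [4, 4]
After 'over': [4, 4, 4]
After 'push -3': [4, 4, 4, -3]
After 'push 2': [4, 4, 4, -3, 2]
After 'push 20': [4, 4, 4, -3, 2, 20]
After 'push 16': [4, 4, 4, -3, 2, 20, 16]
After 'over': [4, 4, 4, -3, 2, 20, 16, 20]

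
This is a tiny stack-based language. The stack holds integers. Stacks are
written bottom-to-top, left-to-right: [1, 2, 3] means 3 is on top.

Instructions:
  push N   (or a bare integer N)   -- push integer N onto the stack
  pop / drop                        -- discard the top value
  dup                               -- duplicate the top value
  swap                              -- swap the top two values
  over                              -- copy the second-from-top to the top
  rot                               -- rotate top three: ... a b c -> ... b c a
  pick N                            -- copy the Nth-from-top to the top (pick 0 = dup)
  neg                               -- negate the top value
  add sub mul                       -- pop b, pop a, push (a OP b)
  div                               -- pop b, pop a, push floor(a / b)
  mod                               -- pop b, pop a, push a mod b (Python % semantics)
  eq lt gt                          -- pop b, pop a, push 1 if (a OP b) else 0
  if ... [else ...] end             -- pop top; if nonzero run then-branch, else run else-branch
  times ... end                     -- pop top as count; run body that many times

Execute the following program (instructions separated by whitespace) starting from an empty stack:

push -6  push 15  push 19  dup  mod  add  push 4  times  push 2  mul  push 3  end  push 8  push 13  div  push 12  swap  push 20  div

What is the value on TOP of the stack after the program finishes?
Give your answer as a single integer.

After 'push -6': [-6]
After 'push 15': [-6, 15]
After 'push 19': [-6, 15, 19]
After 'dup': [-6, 15, 19, 19]
After 'mod': [-6, 15, 0]
After 'add': [-6, 15]
After 'push 4': [-6, 15, 4]
After 'times': [-6, 15]
After 'push 2': [-6, 15, 2]
After 'mul': [-6, 30]
  ...
After 'push 2': [-6, 30, 6, 6, 3, 2]
After 'mul': [-6, 30, 6, 6, 6]
After 'push 3': [-6, 30, 6, 6, 6, 3]
After 'push 8': [-6, 30, 6, 6, 6, 3, 8]
After 'push 13': [-6, 30, 6, 6, 6, 3, 8, 13]
After 'div': [-6, 30, 6, 6, 6, 3, 0]
After 'push 12': [-6, 30, 6, 6, 6, 3, 0, 12]
After 'swap': [-6, 30, 6, 6, 6, 3, 12, 0]
After 'push 20': [-6, 30, 6, 6, 6, 3, 12, 0, 20]
After 'div': [-6, 30, 6, 6, 6, 3, 12, 0]

Answer: 0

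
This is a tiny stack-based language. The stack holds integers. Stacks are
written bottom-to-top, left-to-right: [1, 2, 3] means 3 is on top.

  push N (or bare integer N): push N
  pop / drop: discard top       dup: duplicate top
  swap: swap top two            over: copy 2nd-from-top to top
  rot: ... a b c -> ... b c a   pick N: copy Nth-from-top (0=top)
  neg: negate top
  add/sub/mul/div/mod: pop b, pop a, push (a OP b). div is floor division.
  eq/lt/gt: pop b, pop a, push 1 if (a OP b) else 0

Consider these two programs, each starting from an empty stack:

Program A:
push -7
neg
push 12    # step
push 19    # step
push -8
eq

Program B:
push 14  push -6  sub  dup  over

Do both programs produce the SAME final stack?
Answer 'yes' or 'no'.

Program A trace:
  After 'push -7': [-7]
  After 'neg': [7]
  After 'push 12': [7, 12]
  After 'push 19': [7, 12, 19]
  After 'push -8': [7, 12, 19, -8]
  After 'eq': [7, 12, 0]
Program A final stack: [7, 12, 0]

Program B trace:
  After 'push 14': [14]
  After 'push -6': [14, -6]
  After 'sub': [20]
  After 'dup': [20, 20]
  After 'over': [20, 20, 20]
Program B final stack: [20, 20, 20]
Same: no

Answer: no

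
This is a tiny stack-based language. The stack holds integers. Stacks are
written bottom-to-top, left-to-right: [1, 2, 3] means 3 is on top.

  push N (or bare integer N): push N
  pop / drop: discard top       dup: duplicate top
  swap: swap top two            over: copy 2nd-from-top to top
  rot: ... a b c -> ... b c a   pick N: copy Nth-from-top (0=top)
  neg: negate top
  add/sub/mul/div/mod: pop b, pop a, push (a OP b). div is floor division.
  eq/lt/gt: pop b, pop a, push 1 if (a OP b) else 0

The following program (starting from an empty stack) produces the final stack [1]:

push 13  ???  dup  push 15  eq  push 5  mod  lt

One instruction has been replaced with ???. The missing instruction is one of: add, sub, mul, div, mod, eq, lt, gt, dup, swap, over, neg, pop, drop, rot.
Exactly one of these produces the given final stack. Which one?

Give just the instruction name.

Answer: neg

Derivation:
Stack before ???: [13]
Stack after ???:  [-13]
The instruction that transforms [13] -> [-13] is: neg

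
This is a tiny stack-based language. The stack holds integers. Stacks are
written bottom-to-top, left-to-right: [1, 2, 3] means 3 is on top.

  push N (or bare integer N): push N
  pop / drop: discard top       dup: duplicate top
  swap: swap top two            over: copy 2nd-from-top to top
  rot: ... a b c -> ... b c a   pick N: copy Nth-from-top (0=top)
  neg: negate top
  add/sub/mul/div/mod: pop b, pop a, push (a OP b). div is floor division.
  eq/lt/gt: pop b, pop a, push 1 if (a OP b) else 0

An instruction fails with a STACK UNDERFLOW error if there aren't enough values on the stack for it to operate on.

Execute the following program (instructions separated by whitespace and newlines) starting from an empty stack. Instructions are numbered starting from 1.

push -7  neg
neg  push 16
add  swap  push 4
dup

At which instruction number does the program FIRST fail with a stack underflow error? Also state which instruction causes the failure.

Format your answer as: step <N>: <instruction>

Answer: step 6: swap

Derivation:
Step 1 ('push -7'): stack = [-7], depth = 1
Step 2 ('neg'): stack = [7], depth = 1
Step 3 ('neg'): stack = [-7], depth = 1
Step 4 ('push 16'): stack = [-7, 16], depth = 2
Step 5 ('add'): stack = [9], depth = 1
Step 6 ('swap'): needs 2 value(s) but depth is 1 — STACK UNDERFLOW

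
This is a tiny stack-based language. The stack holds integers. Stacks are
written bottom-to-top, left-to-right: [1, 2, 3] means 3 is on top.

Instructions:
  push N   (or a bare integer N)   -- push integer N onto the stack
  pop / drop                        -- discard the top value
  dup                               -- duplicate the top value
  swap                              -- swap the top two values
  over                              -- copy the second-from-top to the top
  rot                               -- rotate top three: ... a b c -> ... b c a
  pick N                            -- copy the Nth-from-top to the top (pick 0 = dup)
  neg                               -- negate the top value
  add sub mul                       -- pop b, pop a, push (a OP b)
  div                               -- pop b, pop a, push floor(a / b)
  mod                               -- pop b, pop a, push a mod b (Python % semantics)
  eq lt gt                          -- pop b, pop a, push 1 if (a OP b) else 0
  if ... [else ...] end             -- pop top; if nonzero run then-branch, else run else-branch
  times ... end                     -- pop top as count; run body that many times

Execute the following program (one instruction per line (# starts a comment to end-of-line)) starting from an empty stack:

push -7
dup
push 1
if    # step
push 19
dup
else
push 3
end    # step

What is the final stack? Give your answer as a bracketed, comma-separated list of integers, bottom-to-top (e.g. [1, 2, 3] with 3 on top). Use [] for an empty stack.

After 'push -7': [-7]
After 'dup': [-7, -7]
After 'push 1': [-7, -7, 1]
After 'if': [-7, -7]
After 'push 19': [-7, -7, 19]
After 'dup': [-7, -7, 19, 19]

Answer: [-7, -7, 19, 19]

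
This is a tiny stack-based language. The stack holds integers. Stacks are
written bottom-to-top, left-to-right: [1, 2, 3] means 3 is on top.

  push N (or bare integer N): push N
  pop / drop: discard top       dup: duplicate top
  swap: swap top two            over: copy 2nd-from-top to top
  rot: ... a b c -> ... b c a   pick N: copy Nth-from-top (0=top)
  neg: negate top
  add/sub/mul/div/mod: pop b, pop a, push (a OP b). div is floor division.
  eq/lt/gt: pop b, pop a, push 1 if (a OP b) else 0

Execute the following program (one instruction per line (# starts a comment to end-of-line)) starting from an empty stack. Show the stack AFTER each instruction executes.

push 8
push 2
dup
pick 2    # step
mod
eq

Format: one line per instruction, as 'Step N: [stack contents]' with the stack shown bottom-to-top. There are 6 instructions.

Step 1: [8]
Step 2: [8, 2]
Step 3: [8, 2, 2]
Step 4: [8, 2, 2, 8]
Step 5: [8, 2, 2]
Step 6: [8, 1]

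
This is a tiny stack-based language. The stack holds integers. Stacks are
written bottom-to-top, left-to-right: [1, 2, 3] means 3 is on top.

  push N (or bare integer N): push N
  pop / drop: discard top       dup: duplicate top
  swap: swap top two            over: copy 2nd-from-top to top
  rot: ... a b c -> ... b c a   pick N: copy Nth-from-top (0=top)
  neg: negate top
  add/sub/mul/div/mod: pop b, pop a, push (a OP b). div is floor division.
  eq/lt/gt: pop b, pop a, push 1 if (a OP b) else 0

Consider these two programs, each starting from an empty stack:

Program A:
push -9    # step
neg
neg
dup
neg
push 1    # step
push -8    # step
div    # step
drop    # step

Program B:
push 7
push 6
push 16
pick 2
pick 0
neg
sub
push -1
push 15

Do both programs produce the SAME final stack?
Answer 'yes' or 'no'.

Answer: no

Derivation:
Program A trace:
  After 'push -9': [-9]
  After 'neg': [9]
  After 'neg': [-9]
  After 'dup': [-9, -9]
  After 'neg': [-9, 9]
  After 'push 1': [-9, 9, 1]
  After 'push -8': [-9, 9, 1, -8]
  After 'div': [-9, 9, -1]
  After 'drop': [-9, 9]
Program A final stack: [-9, 9]

Program B trace:
  After 'push 7': [7]
  After 'push 6': [7, 6]
  After 'push 16': [7, 6, 16]
  After 'pick 2': [7, 6, 16, 7]
  After 'pick 0': [7, 6, 16, 7, 7]
  After 'neg': [7, 6, 16, 7, -7]
  After 'sub': [7, 6, 16, 14]
  After 'push -1': [7, 6, 16, 14, -1]
  After 'push 15': [7, 6, 16, 14, -1, 15]
Program B final stack: [7, 6, 16, 14, -1, 15]
Same: no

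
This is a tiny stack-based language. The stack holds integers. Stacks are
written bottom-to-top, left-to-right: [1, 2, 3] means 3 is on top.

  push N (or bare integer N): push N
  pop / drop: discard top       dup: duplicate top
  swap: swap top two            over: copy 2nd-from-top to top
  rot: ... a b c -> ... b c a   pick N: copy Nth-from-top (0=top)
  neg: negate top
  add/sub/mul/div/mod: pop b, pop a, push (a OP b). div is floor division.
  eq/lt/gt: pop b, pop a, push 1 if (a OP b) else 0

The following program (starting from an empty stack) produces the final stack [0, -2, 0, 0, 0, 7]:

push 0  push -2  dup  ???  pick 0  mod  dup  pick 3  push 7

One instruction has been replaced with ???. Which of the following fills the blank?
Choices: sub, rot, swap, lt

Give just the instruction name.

Answer: swap

Derivation:
Stack before ???: [0, -2, -2]
Stack after ???:  [0, -2, -2]
Checking each choice:
  sub: modulo by zero
  rot: modulo by zero
  swap: MATCH
  lt: modulo by zero


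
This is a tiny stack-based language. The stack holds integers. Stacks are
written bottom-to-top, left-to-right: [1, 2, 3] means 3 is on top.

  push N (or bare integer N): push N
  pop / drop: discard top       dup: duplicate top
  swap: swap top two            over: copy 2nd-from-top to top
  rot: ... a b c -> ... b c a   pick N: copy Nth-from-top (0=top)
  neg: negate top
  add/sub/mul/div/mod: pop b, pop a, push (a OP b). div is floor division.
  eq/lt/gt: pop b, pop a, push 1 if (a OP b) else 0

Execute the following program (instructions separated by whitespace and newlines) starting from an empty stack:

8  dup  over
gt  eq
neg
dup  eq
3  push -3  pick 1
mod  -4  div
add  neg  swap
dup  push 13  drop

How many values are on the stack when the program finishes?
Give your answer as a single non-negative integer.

Answer: 3

Derivation:
After 'push 8': stack = [8] (depth 1)
After 'dup': stack = [8, 8] (depth 2)
After 'over': stack = [8, 8, 8] (depth 3)
After 'gt': stack = [8, 0] (depth 2)
After 'eq': stack = [0] (depth 1)
After 'neg': stack = [0] (depth 1)
After 'dup': stack = [0, 0] (depth 2)
After 'eq': stack = [1] (depth 1)
After 'push 3': stack = [1, 3] (depth 2)
After 'push -3': stack = [1, 3, -3] (depth 3)
After 'pick 1': stack = [1, 3, -3, 3] (depth 4)
After 'mod': stack = [1, 3, 0] (depth 3)
After 'push -4': stack = [1, 3, 0, -4] (depth 4)
After 'div': stack = [1, 3, 0] (depth 3)
After 'add': stack = [1, 3] (depth 2)
After 'neg': stack = [1, -3] (depth 2)
After 'swap': stack = [-3, 1] (depth 2)
After 'dup': stack = [-3, 1, 1] (depth 3)
After 'push 13': stack = [-3, 1, 1, 13] (depth 4)
After 'drop': stack = [-3, 1, 1] (depth 3)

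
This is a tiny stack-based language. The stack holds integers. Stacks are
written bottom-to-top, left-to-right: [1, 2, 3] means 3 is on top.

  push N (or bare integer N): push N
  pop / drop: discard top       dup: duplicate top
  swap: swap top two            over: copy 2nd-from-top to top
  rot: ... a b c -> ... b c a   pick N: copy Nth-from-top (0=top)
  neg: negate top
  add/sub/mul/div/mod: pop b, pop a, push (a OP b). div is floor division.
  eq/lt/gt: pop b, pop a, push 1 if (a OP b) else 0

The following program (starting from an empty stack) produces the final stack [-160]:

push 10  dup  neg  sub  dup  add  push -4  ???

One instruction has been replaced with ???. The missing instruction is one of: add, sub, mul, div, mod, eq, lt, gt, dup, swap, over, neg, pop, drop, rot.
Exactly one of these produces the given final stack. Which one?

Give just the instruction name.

Answer: mul

Derivation:
Stack before ???: [40, -4]
Stack after ???:  [-160]
The instruction that transforms [40, -4] -> [-160] is: mul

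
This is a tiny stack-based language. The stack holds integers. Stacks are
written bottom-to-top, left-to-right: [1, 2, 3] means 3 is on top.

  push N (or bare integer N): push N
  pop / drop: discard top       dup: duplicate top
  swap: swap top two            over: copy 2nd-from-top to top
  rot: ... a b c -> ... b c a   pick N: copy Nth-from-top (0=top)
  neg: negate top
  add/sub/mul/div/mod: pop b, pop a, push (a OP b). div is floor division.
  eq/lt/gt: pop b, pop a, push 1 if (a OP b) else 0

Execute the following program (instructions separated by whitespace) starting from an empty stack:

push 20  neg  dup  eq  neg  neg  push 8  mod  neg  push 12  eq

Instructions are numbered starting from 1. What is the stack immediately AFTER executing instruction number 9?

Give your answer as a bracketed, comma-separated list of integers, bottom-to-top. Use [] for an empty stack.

Step 1 ('push 20'): [20]
Step 2 ('neg'): [-20]
Step 3 ('dup'): [-20, -20]
Step 4 ('eq'): [1]
Step 5 ('neg'): [-1]
Step 6 ('neg'): [1]
Step 7 ('push 8'): [1, 8]
Step 8 ('mod'): [1]
Step 9 ('neg'): [-1]

Answer: [-1]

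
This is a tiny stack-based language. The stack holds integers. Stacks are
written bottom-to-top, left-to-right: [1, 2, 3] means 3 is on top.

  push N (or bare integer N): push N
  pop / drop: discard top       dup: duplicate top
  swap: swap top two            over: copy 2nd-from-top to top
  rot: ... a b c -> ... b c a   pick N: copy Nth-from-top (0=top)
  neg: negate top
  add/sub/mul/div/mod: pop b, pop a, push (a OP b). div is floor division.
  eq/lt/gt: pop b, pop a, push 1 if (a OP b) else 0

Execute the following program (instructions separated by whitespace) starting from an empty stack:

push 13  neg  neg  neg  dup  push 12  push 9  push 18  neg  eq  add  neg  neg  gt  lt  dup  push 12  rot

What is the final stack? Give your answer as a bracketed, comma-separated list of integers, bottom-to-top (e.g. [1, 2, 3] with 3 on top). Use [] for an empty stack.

Answer: [1, 12, 1]

Derivation:
After 'push 13': [13]
After 'neg': [-13]
After 'neg': [13]
After 'neg': [-13]
After 'dup': [-13, -13]
After 'push 12': [-13, -13, 12]
After 'push 9': [-13, -13, 12, 9]
After 'push 18': [-13, -13, 12, 9, 18]
After 'neg': [-13, -13, 12, 9, -18]
After 'eq': [-13, -13, 12, 0]
After 'add': [-13, -13, 12]
After 'neg': [-13, -13, -12]
After 'neg': [-13, -13, 12]
After 'gt': [-13, 0]
After 'lt': [1]
After 'dup': [1, 1]
After 'push 12': [1, 1, 12]
After 'rot': [1, 12, 1]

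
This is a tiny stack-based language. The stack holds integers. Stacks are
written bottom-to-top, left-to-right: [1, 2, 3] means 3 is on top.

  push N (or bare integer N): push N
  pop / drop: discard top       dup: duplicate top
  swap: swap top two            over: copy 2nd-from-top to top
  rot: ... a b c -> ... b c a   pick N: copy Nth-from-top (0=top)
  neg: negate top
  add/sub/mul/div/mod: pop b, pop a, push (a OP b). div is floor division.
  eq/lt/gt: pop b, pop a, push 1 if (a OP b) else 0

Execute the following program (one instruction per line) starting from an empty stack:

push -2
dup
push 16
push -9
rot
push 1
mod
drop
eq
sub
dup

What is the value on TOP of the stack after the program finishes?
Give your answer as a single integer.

Answer: -2

Derivation:
After 'push -2': [-2]
After 'dup': [-2, -2]
After 'push 16': [-2, -2, 16]
After 'push -9': [-2, -2, 16, -9]
After 'rot': [-2, 16, -9, -2]
After 'push 1': [-2, 16, -9, -2, 1]
After 'mod': [-2, 16, -9, 0]
After 'drop': [-2, 16, -9]
After 'eq': [-2, 0]
After 'sub': [-2]
After 'dup': [-2, -2]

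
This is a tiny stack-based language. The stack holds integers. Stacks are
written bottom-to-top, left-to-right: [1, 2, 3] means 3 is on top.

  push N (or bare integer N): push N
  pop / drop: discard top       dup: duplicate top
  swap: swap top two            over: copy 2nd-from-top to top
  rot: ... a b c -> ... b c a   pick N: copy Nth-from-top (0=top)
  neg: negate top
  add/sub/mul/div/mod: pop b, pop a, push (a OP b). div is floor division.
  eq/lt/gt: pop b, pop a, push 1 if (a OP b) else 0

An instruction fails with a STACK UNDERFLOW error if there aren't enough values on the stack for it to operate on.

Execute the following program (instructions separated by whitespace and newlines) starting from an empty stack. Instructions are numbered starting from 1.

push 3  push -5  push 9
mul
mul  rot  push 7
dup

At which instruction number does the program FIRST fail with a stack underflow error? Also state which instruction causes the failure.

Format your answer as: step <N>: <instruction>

Answer: step 6: rot

Derivation:
Step 1 ('push 3'): stack = [3], depth = 1
Step 2 ('push -5'): stack = [3, -5], depth = 2
Step 3 ('push 9'): stack = [3, -5, 9], depth = 3
Step 4 ('mul'): stack = [3, -45], depth = 2
Step 5 ('mul'): stack = [-135], depth = 1
Step 6 ('rot'): needs 3 value(s) but depth is 1 — STACK UNDERFLOW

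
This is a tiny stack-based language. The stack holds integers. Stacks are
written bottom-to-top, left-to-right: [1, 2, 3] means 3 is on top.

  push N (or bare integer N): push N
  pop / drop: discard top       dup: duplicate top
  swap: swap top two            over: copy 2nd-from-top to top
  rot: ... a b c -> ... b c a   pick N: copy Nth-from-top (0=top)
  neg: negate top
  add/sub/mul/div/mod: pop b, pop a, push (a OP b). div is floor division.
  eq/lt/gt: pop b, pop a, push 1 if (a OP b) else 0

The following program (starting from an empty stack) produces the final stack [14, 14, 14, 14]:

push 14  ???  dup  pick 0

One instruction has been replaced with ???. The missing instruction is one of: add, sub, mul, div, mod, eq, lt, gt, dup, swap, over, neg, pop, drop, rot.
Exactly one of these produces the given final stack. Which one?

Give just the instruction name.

Stack before ???: [14]
Stack after ???:  [14, 14]
The instruction that transforms [14] -> [14, 14] is: dup

Answer: dup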